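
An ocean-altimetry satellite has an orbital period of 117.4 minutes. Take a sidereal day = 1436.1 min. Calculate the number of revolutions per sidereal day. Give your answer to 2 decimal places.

12.23

T = 117.4 min = 7044.0 s.
Orbits per sidereal day = 86166 / 7044.0 = 12.233.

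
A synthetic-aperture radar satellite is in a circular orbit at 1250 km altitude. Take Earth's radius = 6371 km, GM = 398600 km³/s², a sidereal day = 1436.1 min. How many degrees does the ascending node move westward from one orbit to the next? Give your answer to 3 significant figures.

27.7°

Semi-major axis a = 6371 + 1250 = 7621 km. Period T = 2π√(a³/μ) = 2π√(7621³/398600) = 6621.1 s = 110.35 min.
During one orbit Earth rotates (6621.1 / 86166) × 360° = 27.66°.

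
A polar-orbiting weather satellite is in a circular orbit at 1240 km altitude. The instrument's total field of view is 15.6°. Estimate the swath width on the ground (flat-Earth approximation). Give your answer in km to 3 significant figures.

Half-angle = 15.6°/2 = 7.8°.
Swath width ≈ 2h·tan(θ/2) = 2 × 1240 × tan(7.8°) = 339.7 km.

340 km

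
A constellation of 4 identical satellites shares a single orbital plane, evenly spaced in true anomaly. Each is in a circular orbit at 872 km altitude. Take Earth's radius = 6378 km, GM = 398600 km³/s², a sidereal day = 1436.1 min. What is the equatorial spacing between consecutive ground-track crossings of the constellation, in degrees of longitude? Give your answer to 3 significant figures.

6.42°

Semi-major axis a = 6378 + 872 = 7250 km. Period T = 2π√(a³/μ) = 2π√(7250³/398600) = 6143.5 s = 102.39 min.
Single-satellite node shift = (6143.5/86166) × 360° = 25.67°.
With 4 satellites evenly phased, successive equator crossings are 25.67/4 = 6.417° apart.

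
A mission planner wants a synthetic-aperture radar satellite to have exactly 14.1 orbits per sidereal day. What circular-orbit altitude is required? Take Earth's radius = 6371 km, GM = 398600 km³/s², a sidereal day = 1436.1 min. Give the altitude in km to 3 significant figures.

Required period T = 86166 / 14.1 = 6111.1 s.
From T = 2π√(a³/μ): a = (μ T²/4π²)^(1/3) = (398600 × 6111.1² / 4π²)^(1/3) = 7224 km.
Altitude h = a − R = 7224 − 6371 = 853 km.

853 km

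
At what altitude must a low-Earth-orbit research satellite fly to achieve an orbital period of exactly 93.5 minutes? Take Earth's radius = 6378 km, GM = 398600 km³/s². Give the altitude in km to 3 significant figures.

T = 93.5 min = 5610.0 s.
From T = 2π√(a³/μ): a = (μ T²/4π²)^(1/3) = (398600 × 5610.0² / 4π²)^(1/3) = 6824 km.
Altitude h = a − R = 6824 − 6378 = 446 km.

446 km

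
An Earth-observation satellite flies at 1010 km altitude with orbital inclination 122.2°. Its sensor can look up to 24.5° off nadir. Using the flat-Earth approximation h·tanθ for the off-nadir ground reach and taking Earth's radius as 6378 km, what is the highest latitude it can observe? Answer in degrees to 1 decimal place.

Retrograde orbit: the ground track reaches ±(180° − i) = ±(180 − 122.2) = ±57.8°.
Sensor half-swath on the ground ≈ 1010·tan(24.5°) = 460 km = 4.13° of latitude.
Maximum observable latitude ≈ 57.8 + 4.13 = 61.9°.

61.9°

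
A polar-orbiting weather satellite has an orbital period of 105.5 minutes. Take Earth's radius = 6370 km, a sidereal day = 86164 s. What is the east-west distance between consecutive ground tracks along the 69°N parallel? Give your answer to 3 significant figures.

1050 km

T = 105.5 min = 6330.0 s.
Node shift per orbit = (6330.0/86164) × 360° = 26.45°.
Equatorial spacing = 26.45 × 111.2 km/° = 2940 km.
At 69° latitude, spacing = 2940 × cos(69°) = 1054 km.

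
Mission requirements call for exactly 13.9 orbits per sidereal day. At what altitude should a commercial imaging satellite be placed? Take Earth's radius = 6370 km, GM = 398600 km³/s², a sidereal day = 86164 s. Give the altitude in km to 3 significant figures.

923 km

Required period T = 86164 / 13.9 = 6198.8 s.
From T = 2π√(a³/μ): a = (μ T²/4π²)^(1/3) = (398600 × 6198.8² / 4π²)^(1/3) = 7293 km.
Altitude h = a − R = 7293 − 6370 = 923 km.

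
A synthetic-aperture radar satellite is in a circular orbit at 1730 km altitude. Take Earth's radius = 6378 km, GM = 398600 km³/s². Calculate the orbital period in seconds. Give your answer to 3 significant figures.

Semi-major axis a = 6378 + 1730 = 8108 km. Period T = 2π√(a³/μ) = 2π√(8108³/398600) = 7265.8 s = 121.10 min.

7270 seconds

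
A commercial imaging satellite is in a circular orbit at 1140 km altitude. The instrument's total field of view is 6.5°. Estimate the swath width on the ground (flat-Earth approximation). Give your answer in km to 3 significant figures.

Half-angle = 6.5°/2 = 3.25°.
Swath width ≈ 2h·tan(θ/2) = 2 × 1140 × tan(3.25°) = 129.5 km.

129 km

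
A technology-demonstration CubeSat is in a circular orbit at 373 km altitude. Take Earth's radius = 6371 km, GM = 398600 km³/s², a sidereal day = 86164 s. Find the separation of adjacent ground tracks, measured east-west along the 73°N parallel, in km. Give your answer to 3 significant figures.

Semi-major axis a = 6371 + 373 = 6744 km. Period T = 2π√(a³/μ) = 2π√(6744³/398600) = 5511.7 s = 91.86 min.
Node shift per orbit = (5511.7/86164) × 360° = 23.03°.
Equatorial spacing = 23.03 × 111.2 km/° = 2561 km.
At 73° latitude, spacing = 2561 × cos(73°) = 749 km.

749 km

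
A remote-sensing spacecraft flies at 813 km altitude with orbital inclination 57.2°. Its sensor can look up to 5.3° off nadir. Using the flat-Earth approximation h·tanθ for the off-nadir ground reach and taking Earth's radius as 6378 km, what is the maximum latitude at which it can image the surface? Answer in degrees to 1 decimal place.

For a prograde orbit the ground track reaches latitude ±i = ±57.2°.
Sensor half-swath on the ground ≈ 813·tan(5.3°) = 75 km = 0.68° of latitude.
Maximum observable latitude ≈ 57.2 + 0.68 = 57.9°.

57.9°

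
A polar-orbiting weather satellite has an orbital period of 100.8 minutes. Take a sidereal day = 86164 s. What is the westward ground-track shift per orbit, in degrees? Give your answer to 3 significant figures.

25.3°

T = 100.8 min = 6048.0 s.
During one orbit Earth rotates (6048.0 / 86164) × 360° = 25.27°.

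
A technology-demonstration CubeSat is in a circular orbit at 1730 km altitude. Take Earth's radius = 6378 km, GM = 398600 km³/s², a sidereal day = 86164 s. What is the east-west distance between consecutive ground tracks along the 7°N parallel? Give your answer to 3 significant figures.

3350 km

Semi-major axis a = 6378 + 1730 = 8108 km. Period T = 2π√(a³/μ) = 2π√(8108³/398600) = 7265.8 s = 121.10 min.
Node shift per orbit = (7265.8/86164) × 360° = 30.36°.
Equatorial spacing = 30.36 × 111.3 km/° = 3379 km.
At 7° latitude, spacing = 3379 × cos(7°) = 3354 km.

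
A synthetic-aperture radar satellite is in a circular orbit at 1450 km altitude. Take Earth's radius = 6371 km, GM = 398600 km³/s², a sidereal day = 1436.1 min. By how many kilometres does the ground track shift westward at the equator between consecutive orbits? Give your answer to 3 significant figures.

Semi-major axis a = 6371 + 1450 = 7821 km. Period T = 2π√(a³/μ) = 2π√(7821³/398600) = 6883.4 s = 114.72 min.
During one orbit Earth rotates (6883.4 / 86166) × 360° = 28.76°.
At the equator that is 28.76° × (2π·6371/360) km/° = 28.76 × 111.2 = 3198 km.

3200 km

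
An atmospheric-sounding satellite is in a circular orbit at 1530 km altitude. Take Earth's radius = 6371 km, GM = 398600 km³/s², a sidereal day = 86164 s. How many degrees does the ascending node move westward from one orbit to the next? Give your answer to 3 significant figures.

Semi-major axis a = 6371 + 1530 = 7901 km. Period T = 2π√(a³/μ) = 2π√(7901³/398600) = 6989.3 s = 116.49 min.
During one orbit Earth rotates (6989.3 / 86164) × 360° = 29.20°.

29.2°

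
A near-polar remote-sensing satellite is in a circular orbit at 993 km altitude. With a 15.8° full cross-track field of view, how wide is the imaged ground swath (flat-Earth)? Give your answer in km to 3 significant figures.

Half-angle = 15.8°/2 = 7.9°.
Swath width ≈ 2h·tan(θ/2) = 2 × 993 × tan(7.9°) = 275.6 km.

276 km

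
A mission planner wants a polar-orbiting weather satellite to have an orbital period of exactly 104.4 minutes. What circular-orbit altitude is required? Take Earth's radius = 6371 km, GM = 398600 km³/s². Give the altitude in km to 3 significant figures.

T = 104.4 min = 6264.0 s.
From T = 2π√(a³/μ): a = (μ T²/4π²)^(1/3) = (398600 × 6264.0² / 4π²)^(1/3) = 7344 km.
Altitude h = a − R = 7344 − 6371 = 973 km.

973 km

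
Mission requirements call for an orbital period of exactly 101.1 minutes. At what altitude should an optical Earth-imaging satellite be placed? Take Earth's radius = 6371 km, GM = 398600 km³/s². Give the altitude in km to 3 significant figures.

T = 101.1 min = 6066.0 s.
From T = 2π√(a³/μ): a = (μ T²/4π²)^(1/3) = (398600 × 6066.0² / 4π²)^(1/3) = 7189 km.
Altitude h = a − R = 7189 − 6371 = 818 km.

818 km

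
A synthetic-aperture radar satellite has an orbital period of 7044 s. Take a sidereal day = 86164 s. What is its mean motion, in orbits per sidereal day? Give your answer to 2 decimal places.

12.23

Orbits per sidereal day = 86164 / 7044.0 = 12.232.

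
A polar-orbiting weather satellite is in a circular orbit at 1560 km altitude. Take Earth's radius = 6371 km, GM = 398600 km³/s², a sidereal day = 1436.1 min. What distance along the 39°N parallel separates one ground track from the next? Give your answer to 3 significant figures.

2540 km

Semi-major axis a = 6371 + 1560 = 7931 km. Period T = 2π√(a³/μ) = 2π√(7931³/398600) = 7029.2 s = 117.15 min.
Node shift per orbit = (7029.2/86166) × 360° = 29.37°.
Equatorial spacing = 29.37 × 111.2 km/° = 3266 km.
At 39° latitude, spacing = 3266 × cos(39°) = 2538 km.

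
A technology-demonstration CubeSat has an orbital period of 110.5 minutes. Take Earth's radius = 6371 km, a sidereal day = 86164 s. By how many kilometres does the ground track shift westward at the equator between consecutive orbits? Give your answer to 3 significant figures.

T = 110.5 min = 6630.0 s.
During one orbit Earth rotates (6630.0 / 86164) × 360° = 27.70°.
At the equator that is 27.70° × (2π·6371/360) km/° = 27.70 × 111.2 = 3080 km.

3080 km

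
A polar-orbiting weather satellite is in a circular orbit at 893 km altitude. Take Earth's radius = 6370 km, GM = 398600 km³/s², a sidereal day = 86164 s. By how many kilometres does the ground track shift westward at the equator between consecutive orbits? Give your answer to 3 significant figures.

Semi-major axis a = 6370 + 893 = 7263 km. Period T = 2π√(a³/μ) = 2π√(7263³/398600) = 6160.1 s = 102.67 min.
During one orbit Earth rotates (6160.1 / 86164) × 360° = 25.74°.
At the equator that is 25.74° × (2π·6370/360) km/° = 25.74 × 111.2 = 2861 km.

2860 km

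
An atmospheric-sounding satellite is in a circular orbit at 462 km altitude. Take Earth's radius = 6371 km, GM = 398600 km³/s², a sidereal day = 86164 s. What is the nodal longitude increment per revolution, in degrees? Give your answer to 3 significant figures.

Semi-major axis a = 6371 + 462 = 6833 km. Period T = 2π√(a³/μ) = 2π√(6833³/398600) = 5621.2 s = 93.69 min.
During one orbit Earth rotates (5621.2 / 86164) × 360° = 23.49°.

23.5°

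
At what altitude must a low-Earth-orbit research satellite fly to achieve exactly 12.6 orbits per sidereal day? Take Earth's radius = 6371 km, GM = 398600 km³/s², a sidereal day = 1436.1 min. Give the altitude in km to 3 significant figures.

1420 km

Required period T = 86166 / 12.6 = 6838.6 s.
From T = 2π√(a³/μ): a = (μ T²/4π²)^(1/3) = (398600 × 6838.6² / 4π²)^(1/3) = 7787 km.
Altitude h = a − R = 7787 − 6371 = 1416 km.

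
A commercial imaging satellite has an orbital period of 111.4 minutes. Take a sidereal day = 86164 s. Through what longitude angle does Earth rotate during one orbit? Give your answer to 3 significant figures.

27.9°

T = 111.4 min = 6684.0 s.
During one orbit Earth rotates (6684.0 / 86164) × 360° = 27.93°.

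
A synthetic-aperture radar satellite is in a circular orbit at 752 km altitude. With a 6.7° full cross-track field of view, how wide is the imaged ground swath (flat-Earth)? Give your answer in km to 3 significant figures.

88.0 km

Half-angle = 6.7°/2 = 3.35°.
Swath width ≈ 2h·tan(θ/2) = 2 × 752 × tan(3.35°) = 88.0 km.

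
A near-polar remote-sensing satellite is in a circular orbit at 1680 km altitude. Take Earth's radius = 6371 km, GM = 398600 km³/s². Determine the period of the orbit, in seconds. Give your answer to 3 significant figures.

7190 seconds

Semi-major axis a = 6371 + 1680 = 8051 km. Period T = 2π√(a³/μ) = 2π√(8051³/398600) = 7189.3 s = 119.82 min.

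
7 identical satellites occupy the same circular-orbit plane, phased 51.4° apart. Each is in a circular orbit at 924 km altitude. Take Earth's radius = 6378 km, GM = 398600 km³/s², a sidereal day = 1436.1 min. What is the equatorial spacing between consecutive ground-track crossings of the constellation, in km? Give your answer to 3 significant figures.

Semi-major axis a = 6378 + 924 = 7302 km. Period T = 2π√(a³/μ) = 2π√(7302³/398600) = 6209.7 s = 103.50 min.
Single-satellite node shift = (6209.7/86166) × 360° = 25.94°.
With 7 satellites evenly phased, successive equator crossings are 25.94/7 = 3.706° apart.
That is 3.706 × 111.3 = 413 km at the equator.

413 km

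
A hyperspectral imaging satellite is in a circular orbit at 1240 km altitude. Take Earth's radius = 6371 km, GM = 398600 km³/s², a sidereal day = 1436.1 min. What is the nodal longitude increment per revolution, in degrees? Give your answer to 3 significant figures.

Semi-major axis a = 6371 + 1240 = 7611 km. Period T = 2π√(a³/μ) = 2π√(7611³/398600) = 6608.1 s = 110.13 min.
During one orbit Earth rotates (6608.1 / 86166) × 360° = 27.61°.

27.6°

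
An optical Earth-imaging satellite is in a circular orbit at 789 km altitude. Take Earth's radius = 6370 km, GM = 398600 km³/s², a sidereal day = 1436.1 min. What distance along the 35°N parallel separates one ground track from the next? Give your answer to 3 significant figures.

2290 km

Semi-major axis a = 6370 + 789 = 7159 km. Period T = 2π√(a³/μ) = 2π√(7159³/398600) = 6028.2 s = 100.47 min.
Node shift per orbit = (6028.2/86166) × 360° = 25.19°.
Equatorial spacing = 25.19 × 111.2 km/° = 2800 km.
At 35° latitude, spacing = 2800 × cos(35°) = 2294 km.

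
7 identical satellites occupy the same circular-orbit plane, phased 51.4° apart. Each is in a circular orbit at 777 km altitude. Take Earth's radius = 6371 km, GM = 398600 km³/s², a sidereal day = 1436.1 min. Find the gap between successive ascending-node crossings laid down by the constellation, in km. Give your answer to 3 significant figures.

399 km

Semi-major axis a = 6371 + 777 = 7148 km. Period T = 2π√(a³/μ) = 2π√(7148³/398600) = 6014.3 s = 100.24 min.
Single-satellite node shift = (6014.3/86166) × 360° = 25.13°.
With 7 satellites evenly phased, successive equator crossings are 25.13/7 = 3.590° apart.
That is 3.590 × 111.2 = 399 km at the equator.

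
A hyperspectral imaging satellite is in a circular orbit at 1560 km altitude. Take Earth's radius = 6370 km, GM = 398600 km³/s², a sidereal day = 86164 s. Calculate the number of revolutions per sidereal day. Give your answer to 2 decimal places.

12.26

Semi-major axis a = 6370 + 1560 = 7930 km. Period T = 2π√(a³/μ) = 2π√(7930³/398600) = 7027.8 s = 117.13 min.
Orbits per sidereal day = 86164 / 7027.8 = 12.260.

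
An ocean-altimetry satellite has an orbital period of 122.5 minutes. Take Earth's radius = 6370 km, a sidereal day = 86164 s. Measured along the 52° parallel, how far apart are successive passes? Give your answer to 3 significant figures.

T = 122.5 min = 7350.0 s.
Node shift per orbit = (7350.0/86164) × 360° = 30.71°.
Equatorial spacing = 30.71 × 111.2 km/° = 3414 km.
At 52° latitude, spacing = 3414 × cos(52°) = 2102 km.

2100 km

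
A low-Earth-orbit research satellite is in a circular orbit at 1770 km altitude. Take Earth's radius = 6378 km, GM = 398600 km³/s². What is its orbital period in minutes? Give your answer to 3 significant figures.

122 min

Semi-major axis a = 6378 + 1770 = 8148 km. Period T = 2π√(a³/μ) = 2π√(8148³/398600) = 7319.6 s = 121.99 min.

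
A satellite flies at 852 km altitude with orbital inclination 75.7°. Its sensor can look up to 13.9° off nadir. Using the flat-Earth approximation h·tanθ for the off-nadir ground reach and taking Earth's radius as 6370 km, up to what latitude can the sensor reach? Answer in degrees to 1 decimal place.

77.6°

For a prograde orbit the ground track reaches latitude ±i = ±75.7°.
Sensor half-swath on the ground ≈ 852·tan(13.9°) = 211 km = 1.90° of latitude.
Maximum observable latitude ≈ 75.7 + 1.90 = 77.6°.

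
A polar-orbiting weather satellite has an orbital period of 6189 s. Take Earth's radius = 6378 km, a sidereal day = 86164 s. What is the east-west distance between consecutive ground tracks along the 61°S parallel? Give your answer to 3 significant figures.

1400 km

Node shift per orbit = (6189.0/86164) × 360° = 25.86°.
Equatorial spacing = 25.86 × 111.3 km/° = 2878 km.
At 61° latitude, spacing = 2878 × cos(61°) = 1396 km.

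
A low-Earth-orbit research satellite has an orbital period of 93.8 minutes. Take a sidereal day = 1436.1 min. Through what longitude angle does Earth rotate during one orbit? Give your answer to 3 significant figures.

T = 93.8 min = 5628.0 s.
During one orbit Earth rotates (5628.0 / 86166) × 360° = 23.51°.

23.5°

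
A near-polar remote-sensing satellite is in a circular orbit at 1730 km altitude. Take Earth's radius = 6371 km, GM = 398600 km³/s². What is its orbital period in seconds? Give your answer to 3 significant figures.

7260 seconds

Semi-major axis a = 6371 + 1730 = 8101 km. Period T = 2π√(a³/μ) = 2π√(8101³/398600) = 7256.4 s = 120.94 min.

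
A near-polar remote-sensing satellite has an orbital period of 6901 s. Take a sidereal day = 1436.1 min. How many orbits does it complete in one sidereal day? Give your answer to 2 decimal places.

12.49

Orbits per sidereal day = 86166 / 6901.0 = 12.486.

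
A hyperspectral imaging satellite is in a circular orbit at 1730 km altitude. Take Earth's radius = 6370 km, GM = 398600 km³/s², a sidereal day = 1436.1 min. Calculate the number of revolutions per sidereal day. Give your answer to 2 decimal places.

11.88

Semi-major axis a = 6370 + 1730 = 8100 km. Period T = 2π√(a³/μ) = 2π√(8100³/398600) = 7255.0 s = 120.92 min.
Orbits per sidereal day = 86166 / 7255.0 = 11.877.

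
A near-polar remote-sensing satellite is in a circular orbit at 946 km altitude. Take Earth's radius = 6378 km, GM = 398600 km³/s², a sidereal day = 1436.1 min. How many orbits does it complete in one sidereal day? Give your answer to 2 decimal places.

Semi-major axis a = 6378 + 946 = 7324 km. Period T = 2π√(a³/μ) = 2π√(7324³/398600) = 6237.8 s = 103.96 min.
Orbits per sidereal day = 86166 / 6237.8 = 13.813.

13.81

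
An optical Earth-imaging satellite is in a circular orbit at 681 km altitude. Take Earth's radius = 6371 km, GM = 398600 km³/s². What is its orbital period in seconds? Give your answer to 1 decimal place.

Semi-major axis a = 6371 + 681 = 7052 km. Period T = 2π√(a³/μ) = 2π√(7052³/398600) = 5893.6 s = 98.23 min.

5893.6 seconds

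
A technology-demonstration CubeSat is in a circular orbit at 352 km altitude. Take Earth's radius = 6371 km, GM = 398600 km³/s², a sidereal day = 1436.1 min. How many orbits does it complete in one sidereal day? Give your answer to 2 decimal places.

15.71

Semi-major axis a = 6371 + 352 = 6723 km. Period T = 2π√(a³/μ) = 2π√(6723³/398600) = 5486.0 s = 91.43 min.
Orbits per sidereal day = 86166 / 5486.0 = 15.707.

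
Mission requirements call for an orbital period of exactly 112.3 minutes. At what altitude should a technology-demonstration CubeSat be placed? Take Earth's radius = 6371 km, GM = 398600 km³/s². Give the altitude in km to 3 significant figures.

1340 km

T = 112.3 min = 6738.0 s.
From T = 2π√(a³/μ): a = (μ T²/4π²)^(1/3) = (398600 × 6738.0² / 4π²)^(1/3) = 7710 km.
Altitude h = a − R = 7710 − 6371 = 1339 km.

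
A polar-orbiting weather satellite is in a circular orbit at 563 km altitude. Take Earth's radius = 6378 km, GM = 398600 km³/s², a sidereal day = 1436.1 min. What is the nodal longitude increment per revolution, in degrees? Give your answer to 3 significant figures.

Semi-major axis a = 6378 + 563 = 6941 km. Period T = 2π√(a³/μ) = 2π√(6941³/398600) = 5755.0 s = 95.92 min.
During one orbit Earth rotates (5755.0 / 86166) × 360° = 24.04°.

24.0°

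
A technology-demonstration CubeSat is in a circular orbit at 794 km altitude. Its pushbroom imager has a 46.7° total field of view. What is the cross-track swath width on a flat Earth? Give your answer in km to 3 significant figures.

686 km

Half-angle = 46.7°/2 = 23.35°.
Swath width ≈ 2h·tan(θ/2) = 2 × 794 × tan(23.35°) = 685.5 km.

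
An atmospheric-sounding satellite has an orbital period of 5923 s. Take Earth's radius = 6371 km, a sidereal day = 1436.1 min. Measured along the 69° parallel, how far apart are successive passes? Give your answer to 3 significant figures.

986 km

Node shift per orbit = (5923.0/86166) × 360° = 24.75°.
Equatorial spacing = 24.75 × 111.2 km/° = 2752 km.
At 69° latitude, spacing = 2752 × cos(69°) = 986 km.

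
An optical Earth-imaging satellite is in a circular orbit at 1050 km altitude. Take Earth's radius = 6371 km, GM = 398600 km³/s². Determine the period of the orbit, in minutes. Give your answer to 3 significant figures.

106 min

Semi-major axis a = 6371 + 1050 = 7421 km. Period T = 2π√(a³/μ) = 2π√(7421³/398600) = 6362.2 s = 106.04 min.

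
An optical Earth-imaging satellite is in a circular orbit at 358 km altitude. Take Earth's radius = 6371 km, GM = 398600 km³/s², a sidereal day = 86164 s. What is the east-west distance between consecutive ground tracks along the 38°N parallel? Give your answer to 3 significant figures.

Semi-major axis a = 6371 + 358 = 6729 km. Period T = 2π√(a³/μ) = 2π√(6729³/398600) = 5493.3 s = 91.56 min.
Node shift per orbit = (5493.3/86164) × 360° = 22.95°.
Equatorial spacing = 22.95 × 111.2 km/° = 2552 km.
At 38° latitude, spacing = 2552 × cos(38°) = 2011 km.

2010 km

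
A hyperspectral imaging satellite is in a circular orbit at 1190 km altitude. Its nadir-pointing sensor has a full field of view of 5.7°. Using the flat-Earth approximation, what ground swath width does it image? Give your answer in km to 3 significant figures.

118 km

Half-angle = 5.7°/2 = 2.85°.
Swath width ≈ 2h·tan(θ/2) = 2 × 1190 × tan(2.85°) = 118.5 km.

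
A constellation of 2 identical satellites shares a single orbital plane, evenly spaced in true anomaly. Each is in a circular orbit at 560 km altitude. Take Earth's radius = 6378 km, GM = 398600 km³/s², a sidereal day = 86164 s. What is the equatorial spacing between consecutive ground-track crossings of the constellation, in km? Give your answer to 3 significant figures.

1340 km

Semi-major axis a = 6378 + 560 = 6938 km. Period T = 2π√(a³/μ) = 2π√(6938³/398600) = 5751.3 s = 95.85 min.
Single-satellite node shift = (5751.3/86164) × 360° = 24.03°.
With 2 satellites evenly phased, successive equator crossings are 24.03/2 = 12.015° apart.
That is 12.015 × 111.3 = 1337 km at the equator.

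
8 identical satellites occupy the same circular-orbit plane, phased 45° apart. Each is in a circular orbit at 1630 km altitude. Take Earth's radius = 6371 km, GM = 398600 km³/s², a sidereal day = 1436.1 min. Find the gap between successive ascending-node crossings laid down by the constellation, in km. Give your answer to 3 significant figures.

Semi-major axis a = 6371 + 1630 = 8001 km. Period T = 2π√(a³/μ) = 2π√(8001³/398600) = 7122.4 s = 118.71 min.
Single-satellite node shift = (7122.4/86166) × 360° = 29.76°.
With 8 satellites evenly phased, successive equator crossings are 29.76/8 = 3.720° apart.
That is 3.720 × 111.2 = 414 km at the equator.

414 km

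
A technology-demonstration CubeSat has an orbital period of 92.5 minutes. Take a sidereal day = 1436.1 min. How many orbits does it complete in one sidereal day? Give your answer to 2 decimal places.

T = 92.5 min = 5550.0 s.
Orbits per sidereal day = 86166 / 5550.0 = 15.525.

15.53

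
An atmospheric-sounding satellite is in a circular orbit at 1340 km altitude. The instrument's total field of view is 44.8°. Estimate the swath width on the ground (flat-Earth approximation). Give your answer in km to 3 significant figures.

1100 km

Half-angle = 44.8°/2 = 22.4°.
Swath width ≈ 2h·tan(θ/2) = 2 × 1340 × tan(22.4°) = 1104.6 km.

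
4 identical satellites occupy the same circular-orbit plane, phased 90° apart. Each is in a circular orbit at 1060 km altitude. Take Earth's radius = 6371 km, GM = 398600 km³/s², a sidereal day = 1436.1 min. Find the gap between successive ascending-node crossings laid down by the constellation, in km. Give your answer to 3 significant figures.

Semi-major axis a = 6371 + 1060 = 7431 km. Period T = 2π√(a³/μ) = 2π√(7431³/398600) = 6375.0 s = 106.25 min.
Single-satellite node shift = (6375.0/86166) × 360° = 26.63°.
With 4 satellites evenly phased, successive equator crossings are 26.63/4 = 6.659° apart.
That is 6.659 × 111.2 = 740 km at the equator.

740 km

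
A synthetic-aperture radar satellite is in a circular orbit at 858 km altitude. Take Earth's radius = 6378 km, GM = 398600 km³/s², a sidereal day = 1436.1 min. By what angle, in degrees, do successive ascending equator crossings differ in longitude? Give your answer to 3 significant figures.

25.6°

Semi-major axis a = 6378 + 858 = 7236 km. Period T = 2π√(a³/μ) = 2π√(7236³/398600) = 6125.7 s = 102.10 min.
During one orbit Earth rotates (6125.7 / 86166) × 360° = 25.59°.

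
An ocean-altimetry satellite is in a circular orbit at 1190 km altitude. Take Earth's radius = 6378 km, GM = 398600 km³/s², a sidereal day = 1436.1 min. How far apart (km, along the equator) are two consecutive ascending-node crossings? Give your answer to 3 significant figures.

3050 km

Semi-major axis a = 6378 + 1190 = 7568 km. Period T = 2π√(a³/μ) = 2π√(7568³/398600) = 6552.1 s = 109.20 min.
During one orbit Earth rotates (6552.1 / 86166) × 360° = 27.37°.
At the equator that is 27.37° × (2π·6378/360) km/° = 27.37 × 111.3 = 3047 km.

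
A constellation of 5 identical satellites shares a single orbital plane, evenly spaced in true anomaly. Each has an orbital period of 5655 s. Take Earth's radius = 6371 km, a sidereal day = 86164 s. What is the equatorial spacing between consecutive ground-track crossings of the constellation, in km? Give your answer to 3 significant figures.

525 km

Single-satellite node shift = (5655.0/86164) × 360° = 23.63°.
With 5 satellites evenly phased, successive equator crossings are 23.63/5 = 4.725° apart.
That is 4.725 × 111.2 = 525 km at the equator.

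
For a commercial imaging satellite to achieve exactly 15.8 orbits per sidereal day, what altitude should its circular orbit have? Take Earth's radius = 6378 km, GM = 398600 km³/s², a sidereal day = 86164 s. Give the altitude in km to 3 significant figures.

318 km

Required period T = 86164 / 15.8 = 5453.4 s.
From T = 2π√(a³/μ): a = (μ T²/4π²)^(1/3) = (398600 × 5453.4² / 4π²)^(1/3) = 6696 km.
Altitude h = a − R = 6696 − 6378 = 318 km.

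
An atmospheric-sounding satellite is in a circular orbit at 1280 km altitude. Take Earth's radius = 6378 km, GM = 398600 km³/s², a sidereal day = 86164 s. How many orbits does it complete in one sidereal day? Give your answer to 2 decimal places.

Semi-major axis a = 6378 + 1280 = 7658 km. Period T = 2π√(a³/μ) = 2π√(7658³/398600) = 6669.4 s = 111.16 min.
Orbits per sidereal day = 86164 / 6669.4 = 12.919.

12.92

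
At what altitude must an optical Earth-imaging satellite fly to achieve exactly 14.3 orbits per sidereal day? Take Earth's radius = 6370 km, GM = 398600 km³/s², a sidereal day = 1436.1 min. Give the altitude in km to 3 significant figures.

Required period T = 86166 / 14.3 = 6025.6 s.
From T = 2π√(a³/μ): a = (μ T²/4π²)^(1/3) = (398600 × 6025.6² / 4π²)^(1/3) = 7157 km.
Altitude h = a − R = 7157 − 6370 = 787 km.

787 km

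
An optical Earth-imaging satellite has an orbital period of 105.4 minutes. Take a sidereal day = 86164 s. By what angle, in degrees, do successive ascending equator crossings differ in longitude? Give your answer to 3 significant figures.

T = 105.4 min = 6324.0 s.
During one orbit Earth rotates (6324.0 / 86164) × 360° = 26.42°.

26.4°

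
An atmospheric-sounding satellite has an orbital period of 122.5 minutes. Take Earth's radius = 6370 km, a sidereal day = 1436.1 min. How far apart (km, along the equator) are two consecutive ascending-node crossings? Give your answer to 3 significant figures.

3410 km

T = 122.5 min = 7350.0 s.
During one orbit Earth rotates (7350.0 / 86166) × 360° = 30.71°.
At the equator that is 30.71° × (2π·6370/360) km/° = 30.71 × 111.2 = 3414 km.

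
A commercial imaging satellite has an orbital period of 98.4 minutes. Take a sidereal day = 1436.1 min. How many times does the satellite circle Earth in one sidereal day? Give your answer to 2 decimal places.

14.59

T = 98.4 min = 5904.0 s.
Orbits per sidereal day = 86166 / 5904.0 = 14.595.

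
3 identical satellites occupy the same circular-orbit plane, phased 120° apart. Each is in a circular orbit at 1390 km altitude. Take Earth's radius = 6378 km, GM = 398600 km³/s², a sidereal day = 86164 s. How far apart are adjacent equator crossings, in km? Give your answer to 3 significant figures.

Semi-major axis a = 6378 + 1390 = 7768 km. Period T = 2π√(a³/μ) = 2π√(7768³/398600) = 6813.6 s = 113.56 min.
Single-satellite node shift = (6813.6/86164) × 360° = 28.47°.
With 3 satellites evenly phased, successive equator crossings are 28.47/3 = 9.489° apart.
That is 9.489 × 111.3 = 1056 km at the equator.

1060 km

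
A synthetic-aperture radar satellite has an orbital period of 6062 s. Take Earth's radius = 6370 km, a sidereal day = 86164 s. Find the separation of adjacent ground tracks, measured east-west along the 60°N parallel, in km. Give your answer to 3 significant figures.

1410 km

Node shift per orbit = (6062.0/86164) × 360° = 25.33°.
Equatorial spacing = 25.33 × 111.2 km/° = 2816 km.
At 60° latitude, spacing = 2816 × cos(60°) = 1408 km.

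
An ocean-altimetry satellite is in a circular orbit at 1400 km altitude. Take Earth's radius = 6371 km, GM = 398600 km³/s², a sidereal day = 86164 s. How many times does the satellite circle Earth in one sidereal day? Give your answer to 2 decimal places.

12.64

Semi-major axis a = 6371 + 1400 = 7771 km. Period T = 2π√(a³/μ) = 2π√(7771³/398600) = 6817.5 s = 113.63 min.
Orbits per sidereal day = 86164 / 6817.5 = 12.639.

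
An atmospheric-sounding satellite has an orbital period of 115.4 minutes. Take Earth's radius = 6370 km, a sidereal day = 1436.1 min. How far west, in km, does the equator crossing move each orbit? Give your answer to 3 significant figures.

T = 115.4 min = 6924.0 s.
During one orbit Earth rotates (6924.0 / 86166) × 360° = 28.93°.
At the equator that is 28.93° × (2π·6370/360) km/° = 28.93 × 111.2 = 3216 km.

3220 km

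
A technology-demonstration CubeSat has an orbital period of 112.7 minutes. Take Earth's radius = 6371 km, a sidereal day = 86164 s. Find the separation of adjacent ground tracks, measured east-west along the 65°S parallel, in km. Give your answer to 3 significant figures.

T = 112.7 min = 6762.0 s.
Node shift per orbit = (6762.0/86164) × 360° = 28.25°.
Equatorial spacing = 28.25 × 111.2 km/° = 3141 km.
At 65° latitude, spacing = 3141 × cos(65°) = 1328 km.

1330 km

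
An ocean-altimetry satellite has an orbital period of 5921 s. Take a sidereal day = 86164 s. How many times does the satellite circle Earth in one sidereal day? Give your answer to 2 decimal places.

14.55

Orbits per sidereal day = 86164 / 5921.0 = 14.552.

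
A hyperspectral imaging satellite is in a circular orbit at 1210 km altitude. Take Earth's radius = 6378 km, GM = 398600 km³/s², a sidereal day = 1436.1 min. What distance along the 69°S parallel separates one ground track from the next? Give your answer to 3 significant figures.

1100 km

Semi-major axis a = 6378 + 1210 = 7588 km. Period T = 2π√(a³/μ) = 2π√(7588³/398600) = 6578.1 s = 109.64 min.
Node shift per orbit = (6578.1/86166) × 360° = 27.48°.
Equatorial spacing = 27.48 × 111.3 km/° = 3059 km.
At 69° latitude, spacing = 3059 × cos(69°) = 1096 km.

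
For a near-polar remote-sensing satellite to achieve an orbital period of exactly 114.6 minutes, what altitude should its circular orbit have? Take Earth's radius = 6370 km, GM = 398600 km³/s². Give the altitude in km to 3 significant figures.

1450 km

T = 114.6 min = 6876.0 s.
From T = 2π√(a³/μ): a = (μ T²/4π²)^(1/3) = (398600 × 6876.0² / 4π²)^(1/3) = 7815 km.
Altitude h = a − R = 7815 − 6370 = 1445 km.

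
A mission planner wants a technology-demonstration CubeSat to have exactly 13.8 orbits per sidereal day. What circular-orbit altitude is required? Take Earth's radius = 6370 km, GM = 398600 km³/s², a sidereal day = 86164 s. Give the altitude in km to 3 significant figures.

Required period T = 86164 / 13.8 = 6243.8 s.
From T = 2π√(a³/μ): a = (μ T²/4π²)^(1/3) = (398600 × 6243.8² / 4π²)^(1/3) = 7329 km.
Altitude h = a − R = 7329 − 6370 = 959 km.

959 km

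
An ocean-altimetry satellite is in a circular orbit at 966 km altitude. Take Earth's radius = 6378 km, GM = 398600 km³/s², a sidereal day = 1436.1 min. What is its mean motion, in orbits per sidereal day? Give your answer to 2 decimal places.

13.76

Semi-major axis a = 6378 + 966 = 7344 km. Period T = 2π√(a³/μ) = 2π√(7344³/398600) = 6263.4 s = 104.39 min.
Orbits per sidereal day = 86166 / 6263.4 = 13.757.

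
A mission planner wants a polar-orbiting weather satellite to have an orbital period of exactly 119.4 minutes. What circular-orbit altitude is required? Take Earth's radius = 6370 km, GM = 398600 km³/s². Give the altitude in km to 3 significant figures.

T = 119.4 min = 7164.0 s.
From T = 2π√(a³/μ): a = (μ T²/4π²)^(1/3) = (398600 × 7164.0² / 4π²)^(1/3) = 8032 km.
Altitude h = a − R = 8032 − 6370 = 1662 km.

1660 km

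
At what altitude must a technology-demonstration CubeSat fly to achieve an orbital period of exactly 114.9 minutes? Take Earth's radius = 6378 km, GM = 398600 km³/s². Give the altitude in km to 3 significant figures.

1450 km

T = 114.9 min = 6894.0 s.
From T = 2π√(a³/μ): a = (μ T²/4π²)^(1/3) = (398600 × 6894.0² / 4π²)^(1/3) = 7829 km.
Altitude h = a − R = 7829 − 6378 = 1451 km.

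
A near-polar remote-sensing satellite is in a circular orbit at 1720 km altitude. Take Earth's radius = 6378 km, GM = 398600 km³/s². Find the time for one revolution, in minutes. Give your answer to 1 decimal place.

120.9 min

Semi-major axis a = 6378 + 1720 = 8098 km. Period T = 2π√(a³/μ) = 2π√(8098³/398600) = 7252.3 s = 120.87 min.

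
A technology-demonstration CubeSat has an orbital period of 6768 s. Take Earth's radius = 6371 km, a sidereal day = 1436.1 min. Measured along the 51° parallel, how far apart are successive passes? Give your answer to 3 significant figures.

Node shift per orbit = (6768.0/86166) × 360° = 28.28°.
Equatorial spacing = 28.28 × 111.2 km/° = 3144 km.
At 51° latitude, spacing = 3144 × cos(51°) = 1979 km.

1980 km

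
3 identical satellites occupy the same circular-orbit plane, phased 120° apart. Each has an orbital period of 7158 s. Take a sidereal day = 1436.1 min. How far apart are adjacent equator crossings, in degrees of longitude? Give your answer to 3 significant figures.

Single-satellite node shift = (7158.0/86166) × 360° = 29.91°.
With 3 satellites evenly phased, successive equator crossings are 29.91/3 = 9.969° apart.

9.97°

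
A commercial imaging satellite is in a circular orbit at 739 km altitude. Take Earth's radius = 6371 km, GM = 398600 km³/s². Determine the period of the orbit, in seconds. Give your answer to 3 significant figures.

5970 seconds

Semi-major axis a = 6371 + 739 = 7110 km. Period T = 2π√(a³/μ) = 2π√(7110³/398600) = 5966.4 s = 99.44 min.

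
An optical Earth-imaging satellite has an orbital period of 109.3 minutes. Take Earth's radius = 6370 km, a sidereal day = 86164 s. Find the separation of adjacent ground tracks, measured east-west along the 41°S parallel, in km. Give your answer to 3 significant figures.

T = 109.3 min = 6558.0 s.
Node shift per orbit = (6558.0/86164) × 360° = 27.40°.
Equatorial spacing = 27.40 × 111.2 km/° = 3046 km.
At 41° latitude, spacing = 3046 × cos(41°) = 2299 km.

2300 km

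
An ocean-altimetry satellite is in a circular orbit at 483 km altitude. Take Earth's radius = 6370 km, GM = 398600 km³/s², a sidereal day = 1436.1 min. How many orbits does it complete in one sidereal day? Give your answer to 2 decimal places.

15.26

Semi-major axis a = 6370 + 483 = 6853 km. Period T = 2π√(a³/μ) = 2π√(6853³/398600) = 5645.9 s = 94.10 min.
Orbits per sidereal day = 86166 / 5645.9 = 15.262.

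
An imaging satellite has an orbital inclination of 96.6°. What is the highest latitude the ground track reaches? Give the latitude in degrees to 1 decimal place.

83.4°

Retrograde orbit: the ground track reaches ±(180° − i) = ±(180 − 96.6) = ±83.4°.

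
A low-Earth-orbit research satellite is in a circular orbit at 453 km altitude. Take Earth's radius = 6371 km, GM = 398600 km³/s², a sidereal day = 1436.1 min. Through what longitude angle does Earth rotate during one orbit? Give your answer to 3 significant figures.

Semi-major axis a = 6371 + 453 = 6824 km. Period T = 2π√(a³/μ) = 2π√(6824³/398600) = 5610.1 s = 93.50 min.
During one orbit Earth rotates (5610.1 / 86166) × 360° = 23.44°.

23.4°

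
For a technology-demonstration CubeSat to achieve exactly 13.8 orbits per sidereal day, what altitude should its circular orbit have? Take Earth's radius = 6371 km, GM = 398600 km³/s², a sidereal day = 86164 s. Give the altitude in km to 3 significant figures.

958 km

Required period T = 86164 / 13.8 = 6243.8 s.
From T = 2π√(a³/μ): a = (μ T²/4π²)^(1/3) = (398600 × 6243.8² / 4π²)^(1/3) = 7329 km.
Altitude h = a − R = 7329 − 6371 = 958 km.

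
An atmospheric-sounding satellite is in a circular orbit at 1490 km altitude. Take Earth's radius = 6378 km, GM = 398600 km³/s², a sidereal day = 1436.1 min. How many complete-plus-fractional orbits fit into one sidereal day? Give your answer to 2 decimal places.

12.41

Semi-major axis a = 6378 + 1490 = 7868 km. Period T = 2π√(a³/μ) = 2π√(7868³/398600) = 6945.6 s = 115.76 min.
Orbits per sidereal day = 86166 / 6945.6 = 12.406.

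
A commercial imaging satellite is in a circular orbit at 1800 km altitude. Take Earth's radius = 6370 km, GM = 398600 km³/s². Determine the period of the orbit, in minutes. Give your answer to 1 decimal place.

Semi-major axis a = 6370 + 1800 = 8170 km. Period T = 2π√(a³/μ) = 2π√(8170³/398600) = 7349.3 s = 122.49 min.

122.5 min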